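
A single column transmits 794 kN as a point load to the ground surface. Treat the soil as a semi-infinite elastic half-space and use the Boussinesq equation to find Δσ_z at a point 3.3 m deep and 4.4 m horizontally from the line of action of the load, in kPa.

Boussinesq vertical stress below a point load on an elastic half-space:
Δσ_z = 3P/(2πz²) · [1 + (r/z)²]^(−5/2)
r/z = 4.4/3.3 = 1.3333; [1+(r/z)²]^(−5/2) = 0.07776.
Δσ_z = 3×794/(2π×3.3²) × 0.07776 = 34.812 × 0.07776 = 2.707 kPa

Δσ_z ≈ 2.71 kPa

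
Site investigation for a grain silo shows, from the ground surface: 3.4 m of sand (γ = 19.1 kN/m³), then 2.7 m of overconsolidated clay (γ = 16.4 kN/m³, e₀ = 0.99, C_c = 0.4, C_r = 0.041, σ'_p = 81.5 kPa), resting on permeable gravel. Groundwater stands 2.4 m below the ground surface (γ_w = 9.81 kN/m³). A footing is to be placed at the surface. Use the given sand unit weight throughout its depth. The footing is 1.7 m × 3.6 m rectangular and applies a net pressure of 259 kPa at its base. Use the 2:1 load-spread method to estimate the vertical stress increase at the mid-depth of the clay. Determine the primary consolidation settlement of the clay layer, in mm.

S_c ≈ 38.1 mm

Mid-depth of clay below the ground surface: z = 3.4 + 2.7/2 = 4.75 m.
Total vertical stress at mid-clay: σ_v = 19.1×3.4 + 16.4×1.35 = 87.08 kPa.
Pore pressure: u = 9.81×(4.75 − 2.4) = 23.054 kPa.
Initial effective stress: σ'_0 = σ_v − u = 87.08 − 23.054 = 64.026 kPa.
Stress increase at mid-clay by the 2:1 spreading method:
Δσ = qBL/((B+z)(L+z)) = 259×1.7×3.6/((1.7+4.75)(3.6+4.75)) = 29.431 kPa
Final effective stress: σ'_f = 64.026 + 29.431 = 93.457 kPa.
σ'_f = 93.457 > σ'_p = 81.5 kPa, so the stress path crosses the preconsolidation pressure — recompression up to σ'_p, then virgin compression beyond:
S_c = H/(1+e₀)·[C_r·log₁₀(σ'_p/σ'_0) + C_c·log₁₀(σ'_f/σ'_p)]
    = 2.7/1.99 × [0.041×log₁₀(81.5/64.026) + 0.4×log₁₀(93.457/81.5)]
    = 1.3568 × [0.0042969 + 0.023782] = 0.0381 m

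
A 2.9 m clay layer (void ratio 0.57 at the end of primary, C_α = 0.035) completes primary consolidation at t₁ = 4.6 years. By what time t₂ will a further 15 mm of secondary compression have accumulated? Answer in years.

S_s = C_α·H/(1+e_p)·log₁₀(t₂/t₁) ⇒ log₁₀(t₂/t₁) = S_s·(1+e_p)/(C_α·H).
log₁₀(t₂/t₁) = 0.015 × (1+0.57) / (0.035×2.9) = 0.232
t₂ = t₁ × 10^0.232 = 4.6 × 1.706 = 7.848 years

t₂ ≈ 7.85 years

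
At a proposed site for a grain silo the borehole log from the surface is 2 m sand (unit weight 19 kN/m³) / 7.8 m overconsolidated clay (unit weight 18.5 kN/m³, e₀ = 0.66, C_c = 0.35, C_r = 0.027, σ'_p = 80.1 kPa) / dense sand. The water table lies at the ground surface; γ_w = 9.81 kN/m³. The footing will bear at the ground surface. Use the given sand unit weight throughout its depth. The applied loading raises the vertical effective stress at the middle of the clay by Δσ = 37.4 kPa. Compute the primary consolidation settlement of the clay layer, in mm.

Mid-depth of clay below the ground surface: z = 2 + 7.8/2 = 5.9 m.
Total vertical stress at mid-clay: σ_v = 19×2 + 18.5×3.9 = 110.15 kPa.
Pore pressure: u = 9.81×(5.9 − 0) = 57.879 kPa.
Initial effective stress: σ'_0 = σ_v − u = 110.15 − 57.879 = 52.271 kPa.
Final effective stress: σ'_f = 52.271 + 37.4 = 89.671 kPa.
σ'_f = 89.671 > σ'_p = 80.1 kPa, so the stress path crosses the preconsolidation pressure — recompression up to σ'_p, then virgin compression beyond:
S_c = H/(1+e₀)·[C_r·log₁₀(σ'_p/σ'_0) + C_c·log₁₀(σ'_f/σ'_p)]
    = 7.8/1.66 × [0.027×log₁₀(80.1/52.271) + 0.35×log₁₀(89.671/80.1)]
    = 4.6988 × [0.005005 + 0.017157] = 0.1041 m

S_c ≈ 104 mm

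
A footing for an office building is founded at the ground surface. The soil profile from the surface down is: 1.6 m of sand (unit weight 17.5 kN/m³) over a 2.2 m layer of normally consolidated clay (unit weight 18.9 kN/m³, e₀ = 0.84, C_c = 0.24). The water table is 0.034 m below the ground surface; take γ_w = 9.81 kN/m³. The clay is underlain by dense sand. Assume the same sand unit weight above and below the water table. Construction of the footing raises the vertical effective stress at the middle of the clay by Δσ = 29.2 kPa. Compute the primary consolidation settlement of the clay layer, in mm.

Mid-depth of clay below the ground surface: z = 1.6 + 2.2/2 = 2.7 m.
Total vertical stress at mid-clay: σ_v = 17.5×1.6 + 18.9×1.1 = 48.79 kPa.
Pore pressure: u = 9.81×(2.7 − 0.034) = 26.153 kPa.
Initial effective stress: σ'_0 = σ_v − u = 48.79 − 26.153 = 22.637 kPa.
Final effective stress: σ'_f = σ'_0 + Δσ = 22.637 + 29.2 = 51.837 kPa.
Normally consolidated clay, so the full stress increment lies on the virgin compression line:
S_c = C_c·H/(1+e₀)·log₁₀(σ'_f/σ'_0) = 0.24×2.2/(1+0.84)×log₁₀(51.837/22.637)
    = 0.28696 × 0.35982 = 0.1033 m

S_c ≈ 103 mm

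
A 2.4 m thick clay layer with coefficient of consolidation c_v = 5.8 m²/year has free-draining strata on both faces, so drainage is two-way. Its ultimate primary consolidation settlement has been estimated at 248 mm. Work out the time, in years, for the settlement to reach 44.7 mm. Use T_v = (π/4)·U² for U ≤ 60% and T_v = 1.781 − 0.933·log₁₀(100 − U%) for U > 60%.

Drainage path length: H_d = H/2 = 1.2 m (double drainage).
U = S(t)/S_ult = 44.7/248 = 0.1802.
U ≤ 60%: T_v = (π/4)·U² = (π/4)×0.18024² = 0.025515.
t = T_v·H_d²/c_v = 0.025515×1.2²/5.8 = 0.006335 years.

t ≈ 0.00633 years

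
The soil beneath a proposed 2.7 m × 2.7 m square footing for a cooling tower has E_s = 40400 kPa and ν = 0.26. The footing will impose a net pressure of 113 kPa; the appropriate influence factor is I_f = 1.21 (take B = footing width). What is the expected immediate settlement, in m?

Immediate (elastic) settlement: S_e = q·B·(1−ν²)/E_s · I_f.
S_e = 113 × 2.7 × (1 − 0.26²) / 40400 × 1.21
    = 113 × 2.7 × 0.9324 / 40400 × 1.21
    = 0.00852 m

S_e ≈ 0.00852 m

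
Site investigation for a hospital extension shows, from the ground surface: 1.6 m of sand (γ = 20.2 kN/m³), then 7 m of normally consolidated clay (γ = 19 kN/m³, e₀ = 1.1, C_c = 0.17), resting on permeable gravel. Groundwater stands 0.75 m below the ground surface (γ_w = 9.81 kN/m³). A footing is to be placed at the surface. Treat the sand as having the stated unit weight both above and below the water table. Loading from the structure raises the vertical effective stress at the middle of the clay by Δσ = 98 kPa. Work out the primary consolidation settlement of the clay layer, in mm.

Mid-depth of clay below the ground surface: z = 1.6 + 7/2 = 5.1 m.
Total vertical stress at mid-clay: σ_v = 20.2×1.6 + 19×3.5 = 98.82 kPa.
Pore pressure: u = 9.81×(5.1 − 0.75) = 42.673 kPa.
Initial effective stress: σ'_0 = σ_v − u = 98.82 − 42.673 = 56.147 kPa.
Final effective stress: σ'_f = σ'_0 + Δσ = 56.147 + 98 = 154.15 kPa.
Normally consolidated clay, so the full stress increment lies on the virgin compression line:
S_c = C_c·H/(1+e₀)·log₁₀(σ'_f/σ'_0) = 0.17×7/(1+1.1)×log₁₀(154.15/56.147)
    = 0.56667 × 0.43862 = 0.2486 m

S_c ≈ 249 mm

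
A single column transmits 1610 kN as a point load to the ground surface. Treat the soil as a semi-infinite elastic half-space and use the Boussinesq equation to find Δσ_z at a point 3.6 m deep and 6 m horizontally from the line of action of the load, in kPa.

Δσ_z ≈ 2.14 kPa

Boussinesq vertical stress below a point load on an elastic half-space:
Δσ_z = 3P/(2πz²) · [1 + (r/z)²]^(−5/2)
r/z = 6/3.6 = 1.6667; [1+(r/z)²]^(−5/2) = 0.03605.
Δσ_z = 3×1610/(2π×3.6²) × 0.03605 = 59.315 × 0.03605 = 2.138 kPa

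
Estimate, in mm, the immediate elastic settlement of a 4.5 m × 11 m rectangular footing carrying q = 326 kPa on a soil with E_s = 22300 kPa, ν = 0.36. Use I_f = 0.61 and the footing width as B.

Immediate (elastic) settlement: S_e = q·B·(1−ν²)/E_s · I_f.
S_e = 326 × 4.5 × (1 − 0.36²) / 22300 × 0.61
    = 326 × 4.5 × 0.8704 / 22300 × 0.61
    = 0.03493 m = 34.93 mm

S_e ≈ 34.9 mm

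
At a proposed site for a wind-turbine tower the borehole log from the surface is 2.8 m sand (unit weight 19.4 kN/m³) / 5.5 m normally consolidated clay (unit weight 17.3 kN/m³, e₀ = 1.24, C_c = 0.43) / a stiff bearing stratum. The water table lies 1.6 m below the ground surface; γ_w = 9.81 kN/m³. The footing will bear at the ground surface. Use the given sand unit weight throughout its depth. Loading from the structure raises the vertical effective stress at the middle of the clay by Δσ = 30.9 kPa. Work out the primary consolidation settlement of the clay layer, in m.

S_c ≈ 0.183 m

Mid-depth of clay below the ground surface: z = 2.8 + 5.5/2 = 5.55 m.
Total vertical stress at mid-clay: σ_v = 19.4×2.8 + 17.3×2.75 = 101.89 kPa.
Pore pressure: u = 9.81×(5.55 − 1.6) = 38.75 kPa.
Initial effective stress: σ'_0 = σ_v − u = 101.89 − 38.75 = 63.14 kPa.
Final effective stress: σ'_f = σ'_0 + Δσ = 63.14 + 30.9 = 94.04 kPa.
Normally consolidated clay, so the full stress increment lies on the virgin compression line:
S_c = C_c·H/(1+e₀)·log₁₀(σ'_f/σ'_0) = 0.43×5.5/(1+1.24)×log₁₀(94.04/63.14)
    = 1.0558 × 0.17301 = 0.1827 m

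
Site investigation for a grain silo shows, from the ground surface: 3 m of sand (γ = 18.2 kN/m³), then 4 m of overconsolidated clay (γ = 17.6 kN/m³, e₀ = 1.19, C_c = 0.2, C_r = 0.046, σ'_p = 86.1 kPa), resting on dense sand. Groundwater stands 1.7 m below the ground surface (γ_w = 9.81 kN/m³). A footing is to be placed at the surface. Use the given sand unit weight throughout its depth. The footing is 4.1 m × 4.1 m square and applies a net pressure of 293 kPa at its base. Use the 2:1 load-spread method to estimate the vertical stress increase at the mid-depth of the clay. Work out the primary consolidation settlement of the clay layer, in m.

Mid-depth of clay below the ground surface: z = 3 + 4/2 = 5 m.
Total vertical stress at mid-clay: σ_v = 18.2×3 + 17.6×2 = 89.8 kPa.
Pore pressure: u = 9.81×(5 − 1.7) = 32.373 kPa.
Initial effective stress: σ'_0 = σ_v − u = 89.8 − 32.373 = 57.427 kPa.
Stress increase at mid-clay by the 2:1 spreading method:
Δσ = qBL/((B+z)(L+z)) = 293×4.1×4.1/((4.1+5)(4.1+5)) = 59.477 kPa
Final effective stress: σ'_f = 57.427 + 59.477 = 116.9 kPa.
σ'_f = 116.9 > σ'_p = 86.1 kPa, so the stress path crosses the preconsolidation pressure — recompression up to σ'_p, then virgin compression beyond:
S_c = H/(1+e₀)·[C_r·log₁₀(σ'_p/σ'_0) + C_c·log₁₀(σ'_f/σ'_p)]
    = 4/2.19 × [0.046×log₁₀(86.1/57.427) + 0.2×log₁₀(116.9/86.1)]
    = 1.8265 × [0.0080908 + 0.026562] = 0.06329 m

S_c ≈ 0.0633 m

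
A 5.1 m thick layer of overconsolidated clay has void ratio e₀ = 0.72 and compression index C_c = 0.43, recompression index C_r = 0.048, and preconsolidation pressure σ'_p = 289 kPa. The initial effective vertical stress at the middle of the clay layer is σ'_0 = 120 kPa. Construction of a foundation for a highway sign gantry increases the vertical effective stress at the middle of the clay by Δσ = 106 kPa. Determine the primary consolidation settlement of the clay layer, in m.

Final effective stress: σ'_f = 120 + 106 = 226 kPa.
σ'_f = 226 ≤ σ'_p = 289 kPa, so the clay remains overconsolidated and only the recompression index applies:
S_c = C_r·H/(1+e₀)·log₁₀(σ'_f/σ'_0) = 0.048×5.1/1.72×log₁₀(226/120)
    = 0.14232 × 0.27493 = 0.03913 m

S_c ≈ 0.0391 m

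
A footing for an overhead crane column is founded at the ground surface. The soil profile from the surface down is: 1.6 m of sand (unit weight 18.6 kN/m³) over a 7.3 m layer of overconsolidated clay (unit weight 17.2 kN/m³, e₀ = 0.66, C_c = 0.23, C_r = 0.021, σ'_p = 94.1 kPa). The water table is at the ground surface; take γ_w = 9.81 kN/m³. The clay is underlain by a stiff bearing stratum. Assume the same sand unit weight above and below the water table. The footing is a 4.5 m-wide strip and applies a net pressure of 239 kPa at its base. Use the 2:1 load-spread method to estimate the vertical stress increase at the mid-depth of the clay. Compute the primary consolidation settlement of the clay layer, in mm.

Mid-depth of clay below the ground surface: z = 1.6 + 7.3/2 = 5.25 m.
Total vertical stress at mid-clay: σ_v = 18.6×1.6 + 17.2×3.65 = 92.54 kPa.
Pore pressure: u = 9.81×(5.25 − 0) = 51.503 kPa.
Initial effective stress: σ'_0 = σ_v − u = 92.54 − 51.503 = 41.037 kPa.
Stress increase at mid-clay by the 2:1 spreading method:
Δσ = qB/(B+z) = 239×4.5/(4.5+5.25) = 110.31 kPa
Final effective stress: σ'_f = 41.037 + 110.31 = 151.35 kPa.
σ'_f = 151.35 > σ'_p = 94.1 kPa, so the stress path crosses the preconsolidation pressure — recompression up to σ'_p, then virgin compression beyond:
S_c = H/(1+e₀)·[C_r·log₁₀(σ'_p/σ'_0) + C_c·log₁₀(σ'_f/σ'_p)]
    = 7.3/1.66 × [0.021×log₁₀(94.1/41.037) + 0.23×log₁₀(151.35/94.1)]
    = 4.3976 × [0.0075687 + 0.04747] = 0.242 m

S_c ≈ 242 mm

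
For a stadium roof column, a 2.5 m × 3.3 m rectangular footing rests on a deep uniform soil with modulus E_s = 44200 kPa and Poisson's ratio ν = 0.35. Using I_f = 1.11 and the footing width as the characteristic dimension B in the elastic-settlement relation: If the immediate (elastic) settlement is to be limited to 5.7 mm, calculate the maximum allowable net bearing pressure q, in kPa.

q ≈ 103 kPa

S_e = q·B·(1−ν²)/E_s · I_f  ⇒  q = S_e·E_s / (B·(1−ν²)·I_f).
q = 0.0057 × 44200 / (2.5 × 0.8775 × 1.11) = 103.5 kPa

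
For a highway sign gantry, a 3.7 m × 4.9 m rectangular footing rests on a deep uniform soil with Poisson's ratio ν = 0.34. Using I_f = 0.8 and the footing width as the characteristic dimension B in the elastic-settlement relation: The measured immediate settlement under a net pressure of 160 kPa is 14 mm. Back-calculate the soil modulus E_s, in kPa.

S_e = q·B·(1−ν²)/E_s · I_f  ⇒  E_s = q·B·(1−ν²)·I_f / S_e.
E_s = 160 × 3.7 × 0.8844 × 0.8 / 0.014 = 29920 kPa

E_s ≈ 29900 kPa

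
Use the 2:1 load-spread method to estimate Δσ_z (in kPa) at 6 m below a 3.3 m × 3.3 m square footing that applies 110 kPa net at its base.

By the 2:1 method the load spreads at 1 horizontal : 2 vertical, so at depth z the loaded area has grown by z in each plan dimension:
Δσ = qBL/((B+z)(L+z)) = 110×3.3×3.3/((3.3+6)(3.3+6)) = 13.85 kPa

Δσ_z ≈ 13.8 kPa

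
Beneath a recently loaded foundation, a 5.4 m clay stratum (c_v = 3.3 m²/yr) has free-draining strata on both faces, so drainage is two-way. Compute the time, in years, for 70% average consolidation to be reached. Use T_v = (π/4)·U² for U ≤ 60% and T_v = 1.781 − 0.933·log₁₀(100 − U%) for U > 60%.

t ≈ 0.89 years

Drainage path length: H_d = H/2 = 2.7 m (double drainage).
U > 60%: T_v = 1.781 − 0.933·log₁₀(100 − 70) = 0.40285.
t = T_v·H_d²/c_v = 0.40285×2.7²/3.3 = 0.8899 years.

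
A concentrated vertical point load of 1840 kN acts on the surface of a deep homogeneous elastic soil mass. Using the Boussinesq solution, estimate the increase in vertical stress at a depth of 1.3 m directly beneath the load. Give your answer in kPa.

Δσ_z ≈ 520 kPa

Boussinesq vertical stress below a point load on an elastic half-space:
Δσ_z = 3P/(2πz²) · [1 + (r/z)²]^(−5/2)
r/z = 0/1.3 = 0; [1+(r/z)²]^(−5/2) = 1.
Δσ_z = 3×1840/(2π×1.3²) × 1 = 519.84 × 1 = 519.8 kPa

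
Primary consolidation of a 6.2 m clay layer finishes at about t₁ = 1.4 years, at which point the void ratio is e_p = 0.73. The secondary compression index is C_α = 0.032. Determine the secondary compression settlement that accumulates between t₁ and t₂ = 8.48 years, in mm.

S_s ≈ 89.7 mm

Secondary compression: S_s = C_α·H/(1+e_p)·log₁₀(t₂/t₁)
S_s = 0.032×6.2/(1+0.73)×log₁₀(8.48/1.4)
    = 0.1147 × 0.7823 = 0.08971 m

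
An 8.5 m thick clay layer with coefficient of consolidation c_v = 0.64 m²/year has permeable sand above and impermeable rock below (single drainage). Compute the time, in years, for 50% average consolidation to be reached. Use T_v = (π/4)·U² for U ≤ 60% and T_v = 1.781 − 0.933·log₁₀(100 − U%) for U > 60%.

t ≈ 22.2 years

Drainage path length: H_d = H = 8.5 m (single drainage).
U ≤ 60%: T_v = (π/4)·U² = (π/4)×0.5² = 0.19635.
t = T_v·H_d²/c_v = 0.19635×8.5²/0.64 = 22.17 years.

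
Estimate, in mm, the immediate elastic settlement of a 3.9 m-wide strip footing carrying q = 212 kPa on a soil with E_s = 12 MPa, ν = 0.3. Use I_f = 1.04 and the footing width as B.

Immediate (elastic) settlement: S_e = q·B·(1−ν²)/E_s · I_f.
E_s = 12 MPa = 12000 kPa.
S_e = 212 × 3.9 × (1 − 0.3²) / 12000 × 1.04
    = 212 × 3.9 × 0.91 / 12000 × 1.04
    = 0.06521 m = 65.21 mm

S_e ≈ 65.2 mm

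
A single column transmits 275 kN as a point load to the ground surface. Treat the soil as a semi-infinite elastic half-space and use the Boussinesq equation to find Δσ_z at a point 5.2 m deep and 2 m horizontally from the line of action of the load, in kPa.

Δσ_z ≈ 3.44 kPa

Boussinesq vertical stress below a point load on an elastic half-space:
Δσ_z = 3P/(2πz²) · [1 + (r/z)²]^(−5/2)
r/z = 2/5.2 = 0.38462; [1+(r/z)²]^(−5/2) = 0.70829.
Δσ_z = 3×275/(2π×5.2²) × 0.70829 = 4.8559 × 0.70829 = 3.439 kPa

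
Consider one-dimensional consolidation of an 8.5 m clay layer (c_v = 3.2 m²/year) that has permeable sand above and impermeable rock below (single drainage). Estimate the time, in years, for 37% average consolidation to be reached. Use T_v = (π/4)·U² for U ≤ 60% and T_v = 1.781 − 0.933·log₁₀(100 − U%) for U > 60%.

Drainage path length: H_d = H = 8.5 m (single drainage).
U ≤ 60%: T_v = (π/4)·U² = (π/4)×0.37² = 0.10752.
t = T_v·H_d²/c_v = 0.10752×8.5²/3.2 = 2.428 years.

t ≈ 2.43 years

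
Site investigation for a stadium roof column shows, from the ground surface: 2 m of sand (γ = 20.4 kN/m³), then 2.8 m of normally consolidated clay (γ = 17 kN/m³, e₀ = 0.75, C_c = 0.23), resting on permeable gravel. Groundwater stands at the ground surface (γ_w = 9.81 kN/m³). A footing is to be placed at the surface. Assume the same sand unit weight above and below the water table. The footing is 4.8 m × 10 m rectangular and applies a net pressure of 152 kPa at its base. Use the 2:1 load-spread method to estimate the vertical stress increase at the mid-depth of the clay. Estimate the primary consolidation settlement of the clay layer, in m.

S_c ≈ 0.182 m

Mid-depth of clay below the ground surface: z = 2 + 2.8/2 = 3.4 m.
Total vertical stress at mid-clay: σ_v = 20.4×2 + 17×1.4 = 64.6 kPa.
Pore pressure: u = 9.81×(3.4 − 0) = 33.354 kPa.
Initial effective stress: σ'_0 = σ_v − u = 64.6 − 33.354 = 31.246 kPa.
Stress increase at mid-clay by the 2:1 spreading method:
Δσ = qBL/((B+z)(L+z)) = 152×4.8×10/((4.8+3.4)(10+3.4)) = 66.4 kPa
Final effective stress: σ'_f = σ'_0 + Δσ = 31.246 + 66.4 = 97.646 kPa.
Normally consolidated clay, so the full stress increment lies on the virgin compression line:
S_c = C_c·H/(1+e₀)·log₁₀(σ'_f/σ'_0) = 0.23×2.8/(1+0.75)×log₁₀(97.646/31.246)
    = 0.368 × 0.49486 = 0.1821 m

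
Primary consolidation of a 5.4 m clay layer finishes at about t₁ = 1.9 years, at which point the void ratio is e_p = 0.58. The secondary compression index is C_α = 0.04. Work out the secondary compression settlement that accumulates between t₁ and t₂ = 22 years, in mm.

Secondary compression: S_s = C_α·H/(1+e_p)·log₁₀(t₂/t₁)
S_s = 0.04×5.4/(1+0.58)×log₁₀(22/1.9)
    = 0.1367 × 1.064 = 0.1454 m

S_s ≈ 145 mm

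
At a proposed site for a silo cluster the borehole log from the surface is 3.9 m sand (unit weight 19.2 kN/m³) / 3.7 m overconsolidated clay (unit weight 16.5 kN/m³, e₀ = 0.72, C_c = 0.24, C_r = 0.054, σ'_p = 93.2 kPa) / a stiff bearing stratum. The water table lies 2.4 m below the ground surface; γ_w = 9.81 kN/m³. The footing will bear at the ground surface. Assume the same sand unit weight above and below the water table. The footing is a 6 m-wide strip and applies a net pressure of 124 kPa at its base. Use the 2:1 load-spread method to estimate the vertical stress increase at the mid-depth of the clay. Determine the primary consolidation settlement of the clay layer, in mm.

S_c ≈ 97.2 mm

Mid-depth of clay below the ground surface: z = 3.9 + 3.7/2 = 5.75 m.
Total vertical stress at mid-clay: σ_v = 19.2×3.9 + 16.5×1.85 = 105.41 kPa.
Pore pressure: u = 9.81×(5.75 − 2.4) = 32.864 kPa.
Initial effective stress: σ'_0 = σ_v − u = 105.41 − 32.864 = 72.546 kPa.
Stress increase at mid-clay by the 2:1 spreading method:
Δσ = qB/(B+z) = 124×6/(6+5.75) = 63.319 kPa
Final effective stress: σ'_f = 72.546 + 63.319 = 135.87 kPa.
σ'_f = 135.87 > σ'_p = 93.2 kPa, so the stress path crosses the preconsolidation pressure — recompression up to σ'_p, then virgin compression beyond:
S_c = H/(1+e₀)·[C_r·log₁₀(σ'_p/σ'_0) + C_c·log₁₀(σ'_f/σ'_p)]
    = 3.7/1.72 × [0.054×log₁₀(93.2/72.546) + 0.24×log₁₀(135.87/93.2)]
    = 2.1512 × [0.0058753 + 0.03929] = 0.09716 m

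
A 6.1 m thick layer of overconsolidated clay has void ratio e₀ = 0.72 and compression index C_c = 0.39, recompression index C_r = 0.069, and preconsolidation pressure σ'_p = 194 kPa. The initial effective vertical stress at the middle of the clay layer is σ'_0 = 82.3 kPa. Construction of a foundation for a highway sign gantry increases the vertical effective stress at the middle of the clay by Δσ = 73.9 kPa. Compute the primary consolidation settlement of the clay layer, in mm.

S_c ≈ 68.1 mm

Final effective stress: σ'_f = 82.3 + 73.9 = 156.2 kPa.
σ'_f = 156.2 ≤ σ'_p = 194 kPa, so the clay remains overconsolidated and only the recompression index applies:
S_c = C_r·H/(1+e₀)·log₁₀(σ'_f/σ'_0) = 0.069×6.1/1.72×log₁₀(156.2/82.3)
    = 0.24471 × 0.27828 = 0.0681 m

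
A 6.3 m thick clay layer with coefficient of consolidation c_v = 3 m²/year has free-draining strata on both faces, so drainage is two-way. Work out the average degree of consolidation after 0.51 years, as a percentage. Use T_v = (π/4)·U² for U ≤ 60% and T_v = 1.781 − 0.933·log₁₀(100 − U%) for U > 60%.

Drainage path length: H_d = H/2 = 3.15 m (double drainage).
T_v = c_v·t/H_d² = 3×0.51/3.15² = 0.1542.
T_v = 0.1542 corresponds to the U ≤ 60% branch:
U = √(4T_v/π) = 0.4431

U ≈ 44.3 %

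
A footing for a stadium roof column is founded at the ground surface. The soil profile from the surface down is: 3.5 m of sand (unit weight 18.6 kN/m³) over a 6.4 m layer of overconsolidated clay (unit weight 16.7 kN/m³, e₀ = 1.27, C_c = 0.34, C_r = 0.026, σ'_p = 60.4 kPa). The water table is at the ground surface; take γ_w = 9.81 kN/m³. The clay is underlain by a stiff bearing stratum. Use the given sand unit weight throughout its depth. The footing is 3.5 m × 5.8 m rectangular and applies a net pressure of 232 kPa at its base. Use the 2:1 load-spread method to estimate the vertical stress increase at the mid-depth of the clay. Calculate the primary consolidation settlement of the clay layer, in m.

S_c ≈ 0.169 m

Mid-depth of clay below the ground surface: z = 3.5 + 6.4/2 = 6.7 m.
Total vertical stress at mid-clay: σ_v = 18.6×3.5 + 16.7×3.2 = 118.54 kPa.
Pore pressure: u = 9.81×(6.7 − 0) = 65.727 kPa.
Initial effective stress: σ'_0 = σ_v − u = 118.54 − 65.727 = 52.813 kPa.
Stress increase at mid-clay by the 2:1 spreading method:
Δσ = qBL/((B+z)(L+z)) = 232×3.5×5.8/((3.5+6.7)(5.8+6.7)) = 36.938 kPa
Final effective stress: σ'_f = 52.813 + 36.938 = 89.751 kPa.
σ'_f = 89.751 > σ'_p = 60.4 kPa, so the stress path crosses the preconsolidation pressure — recompression up to σ'_p, then virgin compression beyond:
S_c = H/(1+e₀)·[C_r·log₁₀(σ'_p/σ'_0) + C_c·log₁₀(σ'_f/σ'_p)]
    = 6.4/2.27 × [0.026×log₁₀(60.4/52.813) + 0.34×log₁₀(89.751/60.4)]
    = 2.8194 × [0.0015157 + 0.058481] = 0.1692 m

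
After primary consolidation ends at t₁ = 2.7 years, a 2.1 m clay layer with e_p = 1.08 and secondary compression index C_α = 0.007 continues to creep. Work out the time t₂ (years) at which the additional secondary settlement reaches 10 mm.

t₂ ≈ 70.2 years

S_s = C_α·H/(1+e_p)·log₁₀(t₂/t₁) ⇒ log₁₀(t₂/t₁) = S_s·(1+e_p)/(C_α·H).
log₁₀(t₂/t₁) = 0.01 × (1+1.08) / (0.007×2.1) = 1.415
t₂ = t₁ × 10^1.415 = 2.7 × 26 = 70.2 years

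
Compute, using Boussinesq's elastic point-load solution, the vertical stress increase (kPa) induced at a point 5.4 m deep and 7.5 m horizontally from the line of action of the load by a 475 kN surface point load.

Boussinesq vertical stress below a point load on an elastic half-space:
Δσ_z = 3P/(2πz²) · [1 + (r/z)²]^(−5/2)
r/z = 7.5/5.4 = 1.3889; [1+(r/z)²]^(−5/2) = 0.068108.
Δσ_z = 3×475/(2π×5.4²) × 0.068108 = 7.7776 × 0.068108 = 0.5297 kPa

Δσ_z ≈ 0.53 kPa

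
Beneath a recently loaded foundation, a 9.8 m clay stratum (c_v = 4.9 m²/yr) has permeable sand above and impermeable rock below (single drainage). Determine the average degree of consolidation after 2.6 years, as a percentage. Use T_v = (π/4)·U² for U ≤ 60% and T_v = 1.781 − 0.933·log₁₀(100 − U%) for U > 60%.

U ≈ 41.1 %

Drainage path length: H_d = H = 9.8 m (single drainage).
T_v = c_v·t/H_d² = 4.9×2.6/9.8² = 0.13265.
T_v = 0.13265 corresponds to the U ≤ 60% branch:
U = √(4T_v/π) = 0.411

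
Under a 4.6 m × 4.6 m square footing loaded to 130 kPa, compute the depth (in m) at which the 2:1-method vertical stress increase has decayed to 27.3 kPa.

z ≈ 5.44 m

2:1 spreading — at depth z the loaded area has grown by z in each plan dimension:
qB²/(B+z)² = Δσ_z ⇒ z = B(√(q/Δσ_z) − 1) = 4.6×(√(130/27.3) − 1) = 5.438 m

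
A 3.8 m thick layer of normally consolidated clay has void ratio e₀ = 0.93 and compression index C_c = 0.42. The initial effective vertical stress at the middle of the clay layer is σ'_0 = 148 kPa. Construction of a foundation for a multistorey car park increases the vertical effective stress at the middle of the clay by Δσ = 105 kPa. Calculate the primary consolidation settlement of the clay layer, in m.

Final effective stress: σ'_f = σ'_0 + Δσ = 148 + 105 = 253 kPa.
Normally consolidated clay, so the full stress increment lies on the virgin compression line:
S_c = C_c·H/(1+e₀)·log₁₀(σ'_f/σ'_0) = 0.42×3.8/(1+0.93)×log₁₀(253/148)
    = 0.82694 × 0.23286 = 0.1926 m

S_c ≈ 0.193 m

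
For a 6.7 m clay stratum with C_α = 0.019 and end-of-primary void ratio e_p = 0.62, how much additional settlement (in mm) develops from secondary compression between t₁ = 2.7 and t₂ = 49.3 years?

Secondary compression: S_s = C_α·H/(1+e_p)·log₁₀(t₂/t₁)
S_s = 0.019×6.7/(1+0.62)×log₁₀(49.3/2.7)
    = 0.07858 × 1.261 = 0.09913 m

S_s ≈ 99.1 mm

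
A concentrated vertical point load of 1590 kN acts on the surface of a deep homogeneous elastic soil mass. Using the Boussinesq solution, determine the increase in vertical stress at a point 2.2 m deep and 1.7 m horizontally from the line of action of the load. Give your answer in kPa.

Δσ_z ≈ 48.7 kPa

Boussinesq vertical stress below a point load on an elastic half-space:
Δσ_z = 3P/(2πz²) · [1 + (r/z)²]^(−5/2)
r/z = 1.7/2.2 = 0.77273; [1+(r/z)²]^(−5/2) = 0.31022.
Δσ_z = 3×1590/(2π×2.2²) × 0.31022 = 156.85 × 0.31022 = 48.66 kPa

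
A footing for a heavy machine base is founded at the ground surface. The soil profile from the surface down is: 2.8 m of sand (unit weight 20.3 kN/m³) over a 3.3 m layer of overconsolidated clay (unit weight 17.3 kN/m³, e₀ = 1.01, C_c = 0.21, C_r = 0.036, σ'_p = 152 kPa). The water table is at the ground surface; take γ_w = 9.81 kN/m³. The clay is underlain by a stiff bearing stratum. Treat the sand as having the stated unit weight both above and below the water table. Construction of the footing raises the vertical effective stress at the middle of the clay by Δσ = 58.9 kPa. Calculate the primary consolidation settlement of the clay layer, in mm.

S_c ≈ 22.6 mm

Mid-depth of clay below the ground surface: z = 2.8 + 3.3/2 = 4.45 m.
Total vertical stress at mid-clay: σ_v = 20.3×2.8 + 17.3×1.65 = 85.385 kPa.
Pore pressure: u = 9.81×(4.45 − 0) = 43.655 kPa.
Initial effective stress: σ'_0 = σ_v − u = 85.385 − 43.655 = 41.73 kPa.
Final effective stress: σ'_f = 41.73 + 58.9 = 100.63 kPa.
σ'_f = 100.63 ≤ σ'_p = 152 kPa, so the clay remains overconsolidated and only the recompression index applies:
S_c = C_r·H/(1+e₀)·log₁₀(σ'_f/σ'_0) = 0.036×3.3/2.01×log₁₀(100.63/41.73)
    = 0.059105 × 0.38228 = 0.02259 m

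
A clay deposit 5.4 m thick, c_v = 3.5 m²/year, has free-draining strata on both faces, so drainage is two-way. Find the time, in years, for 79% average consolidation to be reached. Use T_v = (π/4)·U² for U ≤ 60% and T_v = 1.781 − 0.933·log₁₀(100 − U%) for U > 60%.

Drainage path length: H_d = H/2 = 2.7 m (double drainage).
U > 60%: T_v = 1.781 − 0.933·log₁₀(100 − 79) = 0.54737.
t = T_v·H_d²/c_v = 0.54737×2.7²/3.5 = 1.14 years.

t ≈ 1.14 years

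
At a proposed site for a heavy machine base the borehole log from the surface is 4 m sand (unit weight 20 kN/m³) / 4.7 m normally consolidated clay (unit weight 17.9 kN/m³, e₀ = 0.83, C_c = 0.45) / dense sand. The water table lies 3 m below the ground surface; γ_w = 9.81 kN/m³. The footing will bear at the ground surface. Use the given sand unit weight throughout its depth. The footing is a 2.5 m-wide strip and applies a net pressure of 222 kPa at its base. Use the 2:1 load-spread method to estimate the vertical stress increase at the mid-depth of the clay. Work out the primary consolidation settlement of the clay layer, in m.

S_c ≈ 0.267 m

Mid-depth of clay below the ground surface: z = 4 + 4.7/2 = 6.35 m.
Total vertical stress at mid-clay: σ_v = 20×4 + 17.9×2.35 = 122.06 kPa.
Pore pressure: u = 9.81×(6.35 − 3) = 32.864 kPa.
Initial effective stress: σ'_0 = σ_v − u = 122.06 − 32.864 = 89.196 kPa.
Stress increase at mid-clay by the 2:1 spreading method:
Δσ = qB/(B+z) = 222×2.5/(2.5+6.35) = 62.712 kPa
Final effective stress: σ'_f = σ'_0 + Δσ = 89.196 + 62.712 = 151.91 kPa.
Normally consolidated clay, so the full stress increment lies on the virgin compression line:
S_c = C_c·H/(1+e₀)·log₁₀(σ'_f/σ'_0) = 0.45×4.7/(1+0.83)×log₁₀(151.91/89.196)
    = 1.1557 × 0.23124 = 0.2672 m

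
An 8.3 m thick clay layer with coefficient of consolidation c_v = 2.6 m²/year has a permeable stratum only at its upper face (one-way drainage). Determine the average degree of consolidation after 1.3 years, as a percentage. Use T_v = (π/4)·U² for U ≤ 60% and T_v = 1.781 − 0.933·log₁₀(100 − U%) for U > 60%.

U ≈ 25 %

Drainage path length: H_d = H = 8.3 m (single drainage).
T_v = c_v·t/H_d² = 2.6×1.3/8.3² = 0.049064.
T_v = 0.049064 corresponds to the U ≤ 60% branch:
U = √(4T_v/π) = 0.2499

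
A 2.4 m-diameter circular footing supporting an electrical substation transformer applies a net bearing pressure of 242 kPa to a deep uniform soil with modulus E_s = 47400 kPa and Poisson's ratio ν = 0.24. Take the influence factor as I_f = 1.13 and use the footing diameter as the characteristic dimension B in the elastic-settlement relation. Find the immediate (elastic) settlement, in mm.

S_e ≈ 13 mm

Immediate (elastic) settlement: S_e = q·B·(1−ν²)/E_s · I_f.
S_e = 242 × 2.4 × (1 − 0.24²) / 47400 × 1.13
    = 242 × 2.4 × 0.9424 / 47400 × 1.13
    = 0.01305 m = 13.05 mm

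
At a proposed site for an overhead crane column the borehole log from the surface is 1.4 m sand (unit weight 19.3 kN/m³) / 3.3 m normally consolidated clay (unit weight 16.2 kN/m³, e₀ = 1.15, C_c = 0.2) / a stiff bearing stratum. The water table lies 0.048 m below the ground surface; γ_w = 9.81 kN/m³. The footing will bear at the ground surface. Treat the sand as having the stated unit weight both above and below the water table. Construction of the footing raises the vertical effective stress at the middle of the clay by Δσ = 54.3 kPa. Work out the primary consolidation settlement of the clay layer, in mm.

S_c ≈ 157 mm

Mid-depth of clay below the ground surface: z = 1.4 + 3.3/2 = 3.05 m.
Total vertical stress at mid-clay: σ_v = 19.3×1.4 + 16.2×1.65 = 53.75 kPa.
Pore pressure: u = 9.81×(3.05 − 0.048) = 29.45 kPa.
Initial effective stress: σ'_0 = σ_v − u = 53.75 − 29.45 = 24.3 kPa.
Final effective stress: σ'_f = σ'_0 + Δσ = 24.3 + 54.3 = 78.6 kPa.
Normally consolidated clay, so the full stress increment lies on the virgin compression line:
S_c = C_c·H/(1+e₀)·log₁₀(σ'_f/σ'_0) = 0.2×3.3/(1+1.15)×log₁₀(78.6/24.3)
    = 0.30698 × 0.50982 = 0.1565 m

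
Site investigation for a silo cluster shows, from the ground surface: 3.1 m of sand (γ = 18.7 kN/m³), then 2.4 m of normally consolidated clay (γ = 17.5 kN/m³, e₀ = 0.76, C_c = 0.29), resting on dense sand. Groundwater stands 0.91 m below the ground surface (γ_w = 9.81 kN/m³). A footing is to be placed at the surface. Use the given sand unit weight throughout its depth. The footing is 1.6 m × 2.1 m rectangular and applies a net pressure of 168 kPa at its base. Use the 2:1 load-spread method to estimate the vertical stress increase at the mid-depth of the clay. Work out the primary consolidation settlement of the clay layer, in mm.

S_c ≈ 48.6 mm

Mid-depth of clay below the ground surface: z = 3.1 + 2.4/2 = 4.3 m.
Total vertical stress at mid-clay: σ_v = 18.7×3.1 + 17.5×1.2 = 78.97 kPa.
Pore pressure: u = 9.81×(4.3 − 0.91) = 33.256 kPa.
Initial effective stress: σ'_0 = σ_v − u = 78.97 − 33.256 = 45.714 kPa.
Stress increase at mid-clay by the 2:1 spreading method:
Δσ = qBL/((B+z)(L+z)) = 168×1.6×2.1/((1.6+4.3)(2.1+4.3)) = 14.949 kPa
Final effective stress: σ'_f = σ'_0 + Δσ = 45.714 + 14.949 = 60.663 kPa.
Normally consolidated clay, so the full stress increment lies on the virgin compression line:
S_c = C_c·H/(1+e₀)·log₁₀(σ'_f/σ'_0) = 0.29×2.4/(1+0.76)×log₁₀(60.663/45.714)
    = 0.39545 × 0.12287 = 0.04859 m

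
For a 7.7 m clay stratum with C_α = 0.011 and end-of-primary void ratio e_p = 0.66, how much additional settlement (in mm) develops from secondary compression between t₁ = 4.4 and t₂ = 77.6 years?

S_s ≈ 63.6 mm

Secondary compression: S_s = C_α·H/(1+e_p)·log₁₀(t₂/t₁)
S_s = 0.011×7.7/(1+0.66)×log₁₀(77.6/4.4)
    = 0.05102 × 1.246 = 0.0636 m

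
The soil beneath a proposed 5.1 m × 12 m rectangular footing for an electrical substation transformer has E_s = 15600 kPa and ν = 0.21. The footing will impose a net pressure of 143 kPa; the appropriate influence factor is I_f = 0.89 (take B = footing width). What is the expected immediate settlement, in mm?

Immediate (elastic) settlement: S_e = q·B·(1−ν²)/E_s · I_f.
S_e = 143 × 5.1 × (1 − 0.21²) / 15600 × 0.89
    = 143 × 5.1 × 0.9559 / 15600 × 0.89
    = 0.03977 m = 39.77 mm

S_e ≈ 39.8 mm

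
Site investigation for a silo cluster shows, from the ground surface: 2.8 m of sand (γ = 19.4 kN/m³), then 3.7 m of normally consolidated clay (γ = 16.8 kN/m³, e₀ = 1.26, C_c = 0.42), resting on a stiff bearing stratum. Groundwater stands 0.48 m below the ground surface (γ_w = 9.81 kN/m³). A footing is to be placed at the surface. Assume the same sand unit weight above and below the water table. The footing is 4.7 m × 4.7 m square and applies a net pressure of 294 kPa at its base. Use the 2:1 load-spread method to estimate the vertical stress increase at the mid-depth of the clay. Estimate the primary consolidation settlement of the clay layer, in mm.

S_c ≈ 293 mm

Mid-depth of clay below the ground surface: z = 2.8 + 3.7/2 = 4.65 m.
Total vertical stress at mid-clay: σ_v = 19.4×2.8 + 16.8×1.85 = 85.4 kPa.
Pore pressure: u = 9.81×(4.65 − 0.48) = 40.908 kPa.
Initial effective stress: σ'_0 = σ_v − u = 85.4 − 40.908 = 44.492 kPa.
Stress increase at mid-clay by the 2:1 spreading method:
Δσ = qBL/((B+z)(L+z)) = 294×4.7×4.7/((4.7+4.65)(4.7+4.65)) = 74.288 kPa
Final effective stress: σ'_f = σ'_0 + Δσ = 44.492 + 74.288 = 118.78 kPa.
Normally consolidated clay, so the full stress increment lies on the virgin compression line:
S_c = C_c·H/(1+e₀)·log₁₀(σ'_f/σ'_0) = 0.42×3.7/(1+1.26)×log₁₀(118.78/44.492)
    = 0.68761 × 0.42646 = 0.2932 m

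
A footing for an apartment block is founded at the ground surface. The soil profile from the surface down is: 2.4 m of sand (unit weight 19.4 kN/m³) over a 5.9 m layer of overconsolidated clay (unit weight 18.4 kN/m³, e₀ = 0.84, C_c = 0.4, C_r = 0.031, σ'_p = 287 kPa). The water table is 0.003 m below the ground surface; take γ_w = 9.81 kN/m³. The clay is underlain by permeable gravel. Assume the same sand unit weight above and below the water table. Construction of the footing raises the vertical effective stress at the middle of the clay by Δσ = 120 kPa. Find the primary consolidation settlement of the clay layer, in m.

S_c ≈ 0.0538 m

Mid-depth of clay below the ground surface: z = 2.4 + 5.9/2 = 5.35 m.
Total vertical stress at mid-clay: σ_v = 19.4×2.4 + 18.4×2.95 = 100.84 kPa.
Pore pressure: u = 9.81×(5.35 − 0.003) = 52.454 kPa.
Initial effective stress: σ'_0 = σ_v − u = 100.84 − 52.454 = 48.386 kPa.
Final effective stress: σ'_f = 48.386 + 120 = 168.39 kPa.
σ'_f = 168.39 ≤ σ'_p = 287 kPa, so the clay remains overconsolidated and only the recompression index applies:
S_c = C_r·H/(1+e₀)·log₁₀(σ'_f/σ'_0) = 0.031×5.9/1.84×log₁₀(168.39/48.386)
    = 0.099402 × 0.5416 = 0.05384 m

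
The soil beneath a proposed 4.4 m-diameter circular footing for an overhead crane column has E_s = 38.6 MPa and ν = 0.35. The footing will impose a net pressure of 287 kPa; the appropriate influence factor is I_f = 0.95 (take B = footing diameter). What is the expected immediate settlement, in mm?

S_e ≈ 27.3 mm

Immediate (elastic) settlement: S_e = q·B·(1−ν²)/E_s · I_f.
E_s = 38.6 MPa = 38600 kPa.
S_e = 287 × 4.4 × (1 − 0.35²) / 38600 × 0.95
    = 287 × 4.4 × 0.8775 / 38600 × 0.95
    = 0.02727 m = 27.27 mm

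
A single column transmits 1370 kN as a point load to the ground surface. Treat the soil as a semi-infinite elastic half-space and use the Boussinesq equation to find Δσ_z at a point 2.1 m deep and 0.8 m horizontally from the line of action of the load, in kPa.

Boussinesq vertical stress below a point load on an elastic half-space:
Δσ_z = 3P/(2πz²) · [1 + (r/z)²]^(−5/2)
r/z = 0.8/2.1 = 0.38095; [1+(r/z)²]^(−5/2) = 0.71264.
Δσ_z = 3×1370/(2π×2.1²) × 0.71264 = 148.33 × 0.71264 = 105.7 kPa

Δσ_z ≈ 106 kPa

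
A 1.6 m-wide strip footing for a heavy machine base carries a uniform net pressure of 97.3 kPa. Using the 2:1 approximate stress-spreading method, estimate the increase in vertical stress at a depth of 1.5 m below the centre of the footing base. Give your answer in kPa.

Δσ_z ≈ 50.2 kPa

By the 2:1 method the load spreads at 1 horizontal : 2 vertical, so at depth z the loaded area has grown by z in each plan dimension:
Δσ = qB/(B+z) = 97.3×1.6/(1.6+1.5) = 50.219 kPa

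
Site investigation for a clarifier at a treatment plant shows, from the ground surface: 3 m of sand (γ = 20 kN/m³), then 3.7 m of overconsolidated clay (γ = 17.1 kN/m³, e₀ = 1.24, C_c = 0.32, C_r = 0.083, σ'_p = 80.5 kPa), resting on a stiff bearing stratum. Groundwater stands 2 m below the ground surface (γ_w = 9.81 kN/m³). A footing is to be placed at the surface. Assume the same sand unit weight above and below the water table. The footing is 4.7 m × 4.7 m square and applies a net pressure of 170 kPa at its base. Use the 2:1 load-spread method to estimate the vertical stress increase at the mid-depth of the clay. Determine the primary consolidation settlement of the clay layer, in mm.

Mid-depth of clay below the ground surface: z = 3 + 3.7/2 = 4.85 m.
Total vertical stress at mid-clay: σ_v = 20×3 + 17.1×1.85 = 91.635 kPa.
Pore pressure: u = 9.81×(4.85 − 2) = 27.959 kPa.
Initial effective stress: σ'_0 = σ_v − u = 91.635 − 27.959 = 63.676 kPa.
Stress increase at mid-clay by the 2:1 spreading method:
Δσ = qBL/((B+z)(L+z)) = 170×4.7×4.7/((4.7+4.85)(4.7+4.85)) = 41.175 kPa
Final effective stress: σ'_f = 63.676 + 41.175 = 104.85 kPa.
σ'_f = 104.85 > σ'_p = 80.5 kPa, so the stress path crosses the preconsolidation pressure — recompression up to σ'_p, then virgin compression beyond:
S_c = H/(1+e₀)·[C_r·log₁₀(σ'_p/σ'_0) + C_c·log₁₀(σ'_f/σ'_p)]
    = 3.7/2.24 × [0.083×log₁₀(80.5/63.676) + 0.32×log₁₀(104.85/80.5)]
    = 1.6518 × [0.0084511 + 0.036727] = 0.07463 m

S_c ≈ 74.6 mm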